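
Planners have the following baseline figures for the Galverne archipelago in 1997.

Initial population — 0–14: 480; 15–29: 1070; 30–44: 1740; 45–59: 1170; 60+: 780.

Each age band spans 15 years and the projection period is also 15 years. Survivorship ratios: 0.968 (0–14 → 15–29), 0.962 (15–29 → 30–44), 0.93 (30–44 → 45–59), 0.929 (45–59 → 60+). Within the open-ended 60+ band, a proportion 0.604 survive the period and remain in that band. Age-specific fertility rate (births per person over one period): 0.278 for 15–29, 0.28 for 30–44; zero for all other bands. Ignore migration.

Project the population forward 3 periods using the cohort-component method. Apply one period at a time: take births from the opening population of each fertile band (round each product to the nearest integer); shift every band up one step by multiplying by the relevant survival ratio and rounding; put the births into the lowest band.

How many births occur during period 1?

(Groups numbered youngest = 1 to oldest = 5.)
Period 1.
Births: 1070 * 0.278 = 297  |  1740 * 0.28 = 487 ⇒ total 784
Group 2: 480 * 0.968 = 465
Group 3: 1070 * 0.962 = 1029
Group 4: 1740 * 0.93 = 1618
Group 5: 1170 * 0.929 + 780 * 0.604 = 1087 + 471 = 1558
Giving 784 / 465 / 1029 / 1618 / 1558.

784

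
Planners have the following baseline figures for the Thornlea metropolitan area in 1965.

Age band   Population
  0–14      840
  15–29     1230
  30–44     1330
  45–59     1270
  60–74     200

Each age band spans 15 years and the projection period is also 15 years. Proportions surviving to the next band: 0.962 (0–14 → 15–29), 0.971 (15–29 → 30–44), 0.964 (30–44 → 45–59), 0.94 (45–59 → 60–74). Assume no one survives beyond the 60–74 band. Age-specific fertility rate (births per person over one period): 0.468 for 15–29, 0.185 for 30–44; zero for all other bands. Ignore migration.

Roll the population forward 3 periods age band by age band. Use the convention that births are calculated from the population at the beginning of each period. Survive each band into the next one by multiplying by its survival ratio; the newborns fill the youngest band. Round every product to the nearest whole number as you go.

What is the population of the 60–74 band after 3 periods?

Numbering the groups 1..5 from youngest to oldest:
Period 1.
Births: 1230 × 0.468 = 576, 1330 × 0.185 = 246 → 822
Group 2: 840 × 0.962 = 808
Group 3: 1230 × 0.971 = 1194
Group 4: 1330 × 0.964 = 1282
Group 5: 1270 × 0.94 = 1194
Giving 822 / 808 / 1194 / 1282 / 1194.
Period 2.
Births: 808 × 0.468 = 378, 1194 × 0.185 = 221 → 599
Group 2: 822 × 0.962 = 791
Group 3: 808 × 0.971 = 785
Group 4: 1194 × 0.964 = 1151
Group 5: 1282 × 0.94 = 1205
Giving 599 / 791 / 785 / 1151 / 1205.
Period 3.
Births: 791 × 0.468 = 370, 785 × 0.185 = 145 → 515
Group 2: 599 × 0.962 = 576
Group 3: 791 × 0.971 = 768
Group 4: 785 × 0.964 = 757
Group 5: 1151 × 0.94 = 1082
Giving 515 / 576 / 768 / 757 / 1082.

1082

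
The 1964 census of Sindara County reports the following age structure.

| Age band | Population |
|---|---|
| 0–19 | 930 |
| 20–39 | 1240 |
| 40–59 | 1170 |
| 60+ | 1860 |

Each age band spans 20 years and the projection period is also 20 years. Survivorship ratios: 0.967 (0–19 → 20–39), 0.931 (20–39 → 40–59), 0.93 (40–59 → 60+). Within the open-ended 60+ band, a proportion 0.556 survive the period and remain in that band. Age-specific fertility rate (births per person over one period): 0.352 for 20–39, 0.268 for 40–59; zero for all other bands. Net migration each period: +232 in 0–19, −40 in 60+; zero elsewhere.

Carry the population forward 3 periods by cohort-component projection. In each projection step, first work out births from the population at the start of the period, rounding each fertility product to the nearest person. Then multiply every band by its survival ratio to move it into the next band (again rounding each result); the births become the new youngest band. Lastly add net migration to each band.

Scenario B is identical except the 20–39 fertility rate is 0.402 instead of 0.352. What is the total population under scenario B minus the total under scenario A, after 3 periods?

Let band 1 be 0–19 through band 4 = 60+.
— Period 1 —
Births: 1240 * 0.352 = 436 ; 1170 * 0.268 = 314 → 750
Band 2: 930 * 0.967 = 899
Band 3: 1240 * 0.931 = 1154
Band 4: 1170 * 0.93 + 1860 * 0.556 = 1088 + 1034 = 2122
Net migration: Band 1 + 232 → 982; Band 4 − 40 → 2082
→ [982, 899, 1154, 2082]
— Period 2 —
Births: 899 * 0.352 = 316 ; 1154 * 0.268 = 309 → 625
Band 2: 982 * 0.967 = 950
Band 3: 899 * 0.931 = 837
Band 4: 1154 * 0.93 + 2082 * 0.556 = 1073 + 1158 = 2231
Net migration: Band 1 + 232 → 857; Band 4 − 40 → 2191
→ [857, 950, 837, 2191]
— Period 3 —
Births: 950 * 0.352 = 334 ; 837 * 0.268 = 224 → 558
Band 2: 857 * 0.967 = 829
Band 3: 950 * 0.931 = 884
Band 4: 837 * 0.93 + 2191 * 0.556 = 778 + 1218 = 1996
Net migration: Band 1 + 232 → 790; Band 4 − 40 → 1956
→ [790, 829, 884, 1956]
Scenario A total after 3 periods: 4459
Scenario B projection —
— Period 1 —
Births: 1240 * 0.402 = 498 ; 1170 * 0.268 = 314 → 812
Band 2: 930 * 0.967 = 899
Band 3: 1240 * 0.931 = 1154
Band 4: 1170 * 0.93 + 1860 * 0.556 = 1088 + 1034 = 2122
Net migration: Band 1 + 232 → 1044; Band 4 − 40 → 2082
→ [1044, 899, 1154, 2082]
— Period 2 —
Births: 899 * 0.402 = 361 ; 1154 * 0.268 = 309 → 670
Band 2: 1044 * 0.967 = 1010
Band 3: 899 * 0.931 = 837
Band 4: 1154 * 0.93 + 2082 * 0.556 = 1073 + 1158 = 2231
Net migration: Band 1 + 232 → 902; Band 4 − 40 → 2191
→ [902, 1010, 837, 2191]
— Period 3 —
Births: 1010 * 0.402 = 406 ; 837 * 0.268 = 224 → 630
Band 2: 902 * 0.967 = 872
Band 3: 1010 * 0.931 = 940
Band 4: 837 * 0.93 + 2191 * 0.556 = 778 + 1218 = 1996
Net migration: Band 1 + 232 → 862; Band 4 − 40 → 1956
→ [862, 872, 940, 1956]
Scenario B total after 3 periods: 4630
Difference B − A = 4630 − 4459 = 171

171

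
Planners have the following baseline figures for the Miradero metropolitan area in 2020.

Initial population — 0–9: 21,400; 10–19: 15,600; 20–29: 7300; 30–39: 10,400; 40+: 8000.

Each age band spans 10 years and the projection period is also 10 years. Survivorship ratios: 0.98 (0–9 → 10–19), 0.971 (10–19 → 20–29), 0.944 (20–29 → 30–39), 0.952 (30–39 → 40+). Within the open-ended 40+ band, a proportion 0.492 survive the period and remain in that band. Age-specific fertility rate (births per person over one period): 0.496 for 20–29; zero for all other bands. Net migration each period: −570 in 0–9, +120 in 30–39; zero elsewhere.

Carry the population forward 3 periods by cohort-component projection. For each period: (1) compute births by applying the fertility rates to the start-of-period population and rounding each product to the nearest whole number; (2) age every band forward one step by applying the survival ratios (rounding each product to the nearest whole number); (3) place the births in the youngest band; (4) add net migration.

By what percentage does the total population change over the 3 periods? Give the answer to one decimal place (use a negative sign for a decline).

-6.0

Period 1.
Births: 7300 × 0.496 = 3621
10–19: 21400 × 0.98 = 20972
20–29: 15600 × 0.971 = 15148
30–39: 7300 × 0.944 = 6891
40+: 10400 × 0.952 + 8000 × 0.492 = 9901 + 3936 = 13837
Net migration: 0–9 − 570 → 3051; 30–39 + 120 → 7011
Population now: 0–9=3051, 10–19=20972, 20–29=15148, 30–39=7011, 40+=13837
Period 2.
Births: 15148 × 0.496 = 7513
10–19: 3051 × 0.98 = 2990
20–29: 20972 × 0.971 = 20364
30–39: 15148 × 0.944 = 14300
40+: 7011 × 0.952 + 13837 × 0.492 = 6674 + 6808 = 13482
Net migration: 0–9 − 570 → 6943; 30–39 + 120 → 14420
Population now: 0–9=6943, 10–19=2990, 20–29=20364, 30–39=14420, 40+=13482
Period 3.
Births: 20364 × 0.496 = 10101
10–19: 6943 × 0.98 = 6804
20–29: 2990 × 0.971 = 2903
30–39: 20364 × 0.944 = 19224
40+: 14420 × 0.952 + 13482 × 0.492 = 13728 + 6633 = 20361
Net migration: 0–9 − 570 → 9531; 30–39 + 120 → 19344
Population now: 0–9=9531, 10–19=6804, 20–29=2903, 30–39=19344, 40+=20361
Total: 62700 → 58943; change = -3757; percentage change = -6.0%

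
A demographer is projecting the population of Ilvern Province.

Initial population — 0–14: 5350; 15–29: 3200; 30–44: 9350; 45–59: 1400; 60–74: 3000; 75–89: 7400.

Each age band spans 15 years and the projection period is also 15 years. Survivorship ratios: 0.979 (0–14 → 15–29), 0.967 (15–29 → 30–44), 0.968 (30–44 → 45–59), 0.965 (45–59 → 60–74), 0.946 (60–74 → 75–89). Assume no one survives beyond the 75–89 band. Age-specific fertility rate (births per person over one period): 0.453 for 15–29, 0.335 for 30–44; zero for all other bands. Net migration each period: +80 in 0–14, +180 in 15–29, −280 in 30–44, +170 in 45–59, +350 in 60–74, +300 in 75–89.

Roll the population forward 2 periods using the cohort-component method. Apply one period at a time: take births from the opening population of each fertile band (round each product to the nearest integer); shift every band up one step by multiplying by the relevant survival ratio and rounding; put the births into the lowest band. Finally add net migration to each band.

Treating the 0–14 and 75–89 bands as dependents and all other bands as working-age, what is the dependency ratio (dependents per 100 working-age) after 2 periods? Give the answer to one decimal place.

— Period 1 —
Births: 3200 × 0.453 = 1450 ; 9350 × 0.335 = 3132 ⇒ total 4582
15–29: 5350 × 0.979 = 5238
30–44: 3200 × 0.967 = 3094
45–59: 9350 × 0.968 = 9051
60–74: 1400 × 0.965 = 1351
75–89: 3000 × 0.946 = 2838
Net migration: 0–14 + 80 → 4662; 15–29 + 180 → 5418; 30–44 − 280 → 2814; 45–59 + 170 → 9221; 60–74 + 350 → 1701; 75–89 + 300 → 3138
→ [4662, 5418, 2814, 9221, 1701, 3138]
— Period 2 —
Births: 5418 × 0.453 = 2454 ; 2814 × 0.335 = 943 ⇒ total 3397
15–29: 4662 × 0.979 = 4564
30–44: 5418 × 0.967 = 5239
45–59: 2814 × 0.968 = 2724
60–74: 9221 × 0.965 = 8898
75–89: 1701 × 0.946 = 1609
Net migration: 0–14 + 80 → 3477; 15–29 + 180 → 4744; 30–44 − 280 → 4959; 45–59 + 170 → 2894; 60–74 + 350 → 9248; 75–89 + 300 → 1909
→ [3477, 4744, 4959, 2894, 9248, 1909]
Dependents (band 0–14 + band 75–89) = 3477 + 1909 = 5386; working-age = 21845; ratio = 5386/21845 × 100 = 24.7

24.7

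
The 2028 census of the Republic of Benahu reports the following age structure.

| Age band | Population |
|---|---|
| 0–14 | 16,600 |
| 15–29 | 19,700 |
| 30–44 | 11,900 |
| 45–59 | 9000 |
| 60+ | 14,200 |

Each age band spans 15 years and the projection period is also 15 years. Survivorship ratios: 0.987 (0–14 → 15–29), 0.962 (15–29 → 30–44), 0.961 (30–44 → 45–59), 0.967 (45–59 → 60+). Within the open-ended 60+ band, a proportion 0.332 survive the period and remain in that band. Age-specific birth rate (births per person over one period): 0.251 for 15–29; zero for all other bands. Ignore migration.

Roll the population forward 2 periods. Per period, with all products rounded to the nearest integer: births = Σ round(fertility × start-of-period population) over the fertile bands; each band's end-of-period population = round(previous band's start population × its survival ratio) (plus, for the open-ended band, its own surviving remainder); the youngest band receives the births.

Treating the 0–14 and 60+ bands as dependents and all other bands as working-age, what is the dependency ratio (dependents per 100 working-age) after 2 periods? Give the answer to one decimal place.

50.5

Call the bands 1 to 5, youngest first.
[period 1]
Births: 19700 * 0.251 = 4945
Band 2: 16600 * 0.987 = 16384
Band 3: 19700 * 0.962 = 18951
Band 4: 11900 * 0.961 = 11436
Band 5: 9000 * 0.967 + 14200 * 0.332 = 8703 + 4714 = 13417
End of period: [4945, 16384, 18951, 11436, 13417]
[period 2]
Births: 16384 * 0.251 = 4112
Band 2: 4945 * 0.987 = 4881
Band 3: 16384 * 0.962 = 15761
Band 4: 18951 * 0.961 = 18212
Band 5: 11436 * 0.967 + 13417 * 0.332 = 11059 + 4454 = 15513
End of period: [4112, 4881, 15761, 18212, 15513]
Dependents (band 0–14 + band 60+) = 4112 + 15513 = 19625; working-age = 38854; ratio = 19625/38854 × 100 = 50.5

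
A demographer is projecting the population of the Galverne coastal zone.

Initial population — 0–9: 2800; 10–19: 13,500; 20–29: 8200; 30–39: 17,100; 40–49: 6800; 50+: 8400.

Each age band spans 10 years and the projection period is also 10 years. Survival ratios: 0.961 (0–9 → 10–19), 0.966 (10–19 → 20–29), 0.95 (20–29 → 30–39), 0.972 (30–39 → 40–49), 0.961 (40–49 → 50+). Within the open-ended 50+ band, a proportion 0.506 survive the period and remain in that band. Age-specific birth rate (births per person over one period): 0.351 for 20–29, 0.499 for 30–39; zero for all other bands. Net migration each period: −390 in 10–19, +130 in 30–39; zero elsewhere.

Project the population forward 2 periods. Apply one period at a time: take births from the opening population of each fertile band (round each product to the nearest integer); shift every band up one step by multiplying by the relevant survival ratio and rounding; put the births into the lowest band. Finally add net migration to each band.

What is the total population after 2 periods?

Let group 1 be 0–9 through group 6 = 50+.
Period 1:
Births: 8200 * 0.351 = 2878  |  17100 * 0.499 = 8533 → 11411
Group 2: 2800 * 0.961 = 2691
Group 3: 13500 * 0.966 = 13041
Group 4: 8200 * 0.95 = 7790
Group 5: 17100 * 0.972 = 16621
Group 6: 6800 * 0.961 + 8400 * 0.506 = 6535 + 4250 = 10785
Net migration: Group 2 − 390 → 2301; Group 4 + 130 → 7920
Giving 11411 / 2301 / 13041 / 7920 / 16621 / 10785.
Period 2:
Births: 13041 * 0.351 = 4577  |  7920 * 0.499 = 3952 → 8529
Group 2: 11411 * 0.961 = 10966
Group 3: 2301 * 0.966 = 2223
Group 4: 13041 * 0.95 = 12389
Group 5: 7920 * 0.972 = 7698
Group 6: 16621 * 0.961 + 10785 * 0.506 = 15973 + 5457 = 21430
Net migration: Group 2 − 390 → 10576; Group 4 + 130 → 12519
Giving 8529 / 10576 / 2223 / 12519 / 7698 / 21430.
Total after period 2: 8529 + 10576 + 2223 + 12519 + 7698 + 21430 = 62975

62975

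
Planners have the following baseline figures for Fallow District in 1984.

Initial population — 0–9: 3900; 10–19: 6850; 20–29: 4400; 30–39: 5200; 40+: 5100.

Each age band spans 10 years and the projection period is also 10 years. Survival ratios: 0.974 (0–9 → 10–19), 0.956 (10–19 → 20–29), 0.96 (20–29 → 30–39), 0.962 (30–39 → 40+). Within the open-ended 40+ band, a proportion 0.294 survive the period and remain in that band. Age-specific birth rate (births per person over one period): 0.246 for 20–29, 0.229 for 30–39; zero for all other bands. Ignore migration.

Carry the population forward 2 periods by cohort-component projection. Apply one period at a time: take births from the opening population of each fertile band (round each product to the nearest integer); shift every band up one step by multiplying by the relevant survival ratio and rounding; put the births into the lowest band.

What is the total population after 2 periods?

20685

— Period 1 —
Births: 4400 × 0.246 = 1082, 5200 × 0.229 = 1191 → 2273
10–19: 3900 × 0.974 = 3799
20–29: 6850 × 0.956 = 6549
30–39: 4400 × 0.96 = 4224
40+: 5200 × 0.962 + 5100 × 0.294 = 5002 + 1499 = 6501
Giving 2273 / 3799 / 6549 / 4224 / 6501.
— Period 2 —
Births: 6549 × 0.246 = 1611, 4224 × 0.229 = 967 → 2578
10–19: 2273 × 0.974 = 2214
20–29: 3799 × 0.956 = 3632
30–39: 6549 × 0.96 = 6287
40+: 4224 × 0.962 + 6501 × 0.294 = 4063 + 1911 = 5974
Giving 2578 / 2214 / 3632 / 6287 / 5974.
Total after period 2: 2578 + 2214 + 3632 + 6287 + 5974 = 20685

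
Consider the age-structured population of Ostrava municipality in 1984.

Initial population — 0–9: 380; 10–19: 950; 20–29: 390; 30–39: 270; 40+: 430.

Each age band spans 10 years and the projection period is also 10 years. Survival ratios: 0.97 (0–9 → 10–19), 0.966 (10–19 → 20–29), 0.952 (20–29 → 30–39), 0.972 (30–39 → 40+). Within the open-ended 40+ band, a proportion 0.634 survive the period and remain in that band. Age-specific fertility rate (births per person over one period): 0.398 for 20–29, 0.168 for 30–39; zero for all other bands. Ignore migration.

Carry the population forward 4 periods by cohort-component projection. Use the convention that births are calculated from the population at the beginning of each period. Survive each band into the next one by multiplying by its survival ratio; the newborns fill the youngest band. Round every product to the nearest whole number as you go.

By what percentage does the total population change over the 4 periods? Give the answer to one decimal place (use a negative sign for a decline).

-11.6

— Period 1 —
Births: 390 × 0.398 = 155, 270 × 0.168 = 45 — total 200
10–19: 380 × 0.97 = 369
20–29: 950 × 0.966 = 918
30–39: 390 × 0.952 = 371
40+: 270 × 0.972 + 430 × 0.634 = 262 + 273 = 535
Giving 200 / 369 / 918 / 371 / 535.
— Period 2 —
Births: 918 × 0.398 = 365, 371 × 0.168 = 62 — total 427
10–19: 200 × 0.97 = 194
20–29: 369 × 0.966 = 356
30–39: 918 × 0.952 = 874
40+: 371 × 0.972 + 535 × 0.634 = 361 + 339 = 700
Giving 427 / 194 / 356 / 874 / 700.
— Period 3 —
Births: 356 × 0.398 = 142, 874 × 0.168 = 147 — total 289
10–19: 427 × 0.97 = 414
20–29: 194 × 0.966 = 187
30–39: 356 × 0.952 = 339
40+: 874 × 0.972 + 700 × 0.634 = 850 + 444 = 1294
Giving 289 / 414 / 187 / 339 / 1294.
— Period 4 —
Births: 187 × 0.398 = 74, 339 × 0.168 = 57 — total 131
10–19: 289 × 0.97 = 280
20–29: 414 × 0.966 = 400
30–39: 187 × 0.952 = 178
40+: 339 × 0.972 + 1294 × 0.634 = 330 + 820 = 1150
Giving 131 / 280 / 400 / 178 / 1150.
Total: 2420 → 2139; change = -281; percentage change = -11.6%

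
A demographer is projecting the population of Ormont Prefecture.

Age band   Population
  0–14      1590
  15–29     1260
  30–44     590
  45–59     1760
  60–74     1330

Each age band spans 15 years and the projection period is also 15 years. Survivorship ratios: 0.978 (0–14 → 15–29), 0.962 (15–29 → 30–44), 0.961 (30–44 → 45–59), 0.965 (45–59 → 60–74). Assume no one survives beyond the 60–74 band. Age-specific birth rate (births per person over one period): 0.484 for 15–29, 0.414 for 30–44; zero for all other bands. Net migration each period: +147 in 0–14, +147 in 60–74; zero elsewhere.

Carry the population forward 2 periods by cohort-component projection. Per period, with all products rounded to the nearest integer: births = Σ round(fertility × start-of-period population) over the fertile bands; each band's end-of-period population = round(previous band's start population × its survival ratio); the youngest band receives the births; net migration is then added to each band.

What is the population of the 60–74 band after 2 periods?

— Period 1 —
Births: 1260 × 0.484 = 610  |  590 × 0.414 = 244 → total 854
15–29: 1590 × 0.978 = 1555
30–44: 1260 × 0.962 = 1212
45–59: 590 × 0.961 = 567
60–74: 1760 × 0.965 = 1698
Net migration: 0–14 + 147 → 1001; 60–74 + 147 → 1845
Population now: 0–14=1001, 15–29=1555, 30–44=1212, 45–59=567, 60–74=1845
— Period 2 —
Births: 1555 × 0.484 = 753  |  1212 × 0.414 = 502 → total 1255
15–29: 1001 × 0.978 = 979
30–44: 1555 × 0.962 = 1496
45–59: 1212 × 0.961 = 1165
60–74: 567 × 0.965 = 547
Net migration: 0–14 + 147 → 1402; 60–74 + 147 → 694
Population now: 0–14=1402, 15–29=979, 30–44=1496, 45–59=1165, 60–74=694

694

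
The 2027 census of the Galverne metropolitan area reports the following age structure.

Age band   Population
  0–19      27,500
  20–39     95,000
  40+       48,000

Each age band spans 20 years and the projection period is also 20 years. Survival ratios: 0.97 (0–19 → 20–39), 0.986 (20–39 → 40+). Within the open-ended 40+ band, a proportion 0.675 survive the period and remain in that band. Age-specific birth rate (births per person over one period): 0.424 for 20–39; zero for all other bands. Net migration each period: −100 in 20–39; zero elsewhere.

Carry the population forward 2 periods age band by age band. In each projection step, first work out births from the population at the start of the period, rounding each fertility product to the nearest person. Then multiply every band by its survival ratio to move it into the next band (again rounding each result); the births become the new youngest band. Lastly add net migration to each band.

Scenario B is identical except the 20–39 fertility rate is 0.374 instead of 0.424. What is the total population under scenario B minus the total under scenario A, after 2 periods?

-5937

[period 1]
Births: 95000 × 0.424 = 40280
20–39: 27500 × 0.97 = 26675
40+: 95000 × 0.986 + 48000 × 0.675 = 93670 + 32400 = 126070
Net migration: 20–39 − 100 → 26575
Giving 40280 / 26575 / 126070.
[period 2]
Births: 26575 × 0.424 = 11268
20–39: 40280 × 0.97 = 39072
40+: 26575 × 0.986 + 126070 × 0.675 = 26203 + 85097 = 111300
Net migration: 20–39 − 100 → 38972
Giving 11268 / 38972 / 111300.
Scenario A total after 2 periods: 161540
Scenario B projection —
[period 1]
Births: 95000 × 0.374 = 35530
20–39: 27500 × 0.97 = 26675
40+: 95000 × 0.986 + 48000 × 0.675 = 93670 + 32400 = 126070
Net migration: 20–39 − 100 → 26575
Giving 35530 / 26575 / 126070.
[period 2]
Births: 26575 × 0.374 = 9939
20–39: 35530 × 0.97 = 34464
40+: 26575 × 0.986 + 126070 × 0.675 = 26203 + 85097 = 111300
Net migration: 20–39 − 100 → 34364
Giving 9939 / 34364 / 111300.
Scenario B total after 2 periods: 155603
Difference B − A = 155603 − 161540 = -5937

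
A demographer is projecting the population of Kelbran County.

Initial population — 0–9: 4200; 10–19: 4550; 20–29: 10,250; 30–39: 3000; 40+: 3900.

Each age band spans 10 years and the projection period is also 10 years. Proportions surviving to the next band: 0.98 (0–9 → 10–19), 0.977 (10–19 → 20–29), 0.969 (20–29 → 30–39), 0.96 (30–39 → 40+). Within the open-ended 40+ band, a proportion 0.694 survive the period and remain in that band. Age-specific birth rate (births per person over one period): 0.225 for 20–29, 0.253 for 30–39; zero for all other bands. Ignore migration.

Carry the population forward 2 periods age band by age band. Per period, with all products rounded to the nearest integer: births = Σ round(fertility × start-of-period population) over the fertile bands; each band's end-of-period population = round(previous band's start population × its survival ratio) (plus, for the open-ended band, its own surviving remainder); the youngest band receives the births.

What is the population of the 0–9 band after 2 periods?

(Groups numbered youngest = 1 to oldest = 5.)
Period 1:
Births: 10250 × 0.225 = 2306, 3000 × 0.253 = 759 ⇒ total 3065
Group 2: 4200 × 0.98 = 4116
Group 3: 4550 × 0.977 = 4445
Group 4: 10250 × 0.969 = 9932
Group 5: 3000 × 0.96 + 3900 × 0.694 = 2880 + 2707 = 5587
→ [3065, 4116, 4445, 9932, 5587]
Period 2:
Births: 4445 × 0.225 = 1000, 9932 × 0.253 = 2513 ⇒ total 3513
Group 2: 3065 × 0.98 = 3004
Group 3: 4116 × 0.977 = 4021
Group 4: 4445 × 0.969 = 4307
Group 5: 9932 × 0.96 + 5587 × 0.694 = 9535 + 3877 = 13412
→ [3513, 3004, 4021, 4307, 13412]

3513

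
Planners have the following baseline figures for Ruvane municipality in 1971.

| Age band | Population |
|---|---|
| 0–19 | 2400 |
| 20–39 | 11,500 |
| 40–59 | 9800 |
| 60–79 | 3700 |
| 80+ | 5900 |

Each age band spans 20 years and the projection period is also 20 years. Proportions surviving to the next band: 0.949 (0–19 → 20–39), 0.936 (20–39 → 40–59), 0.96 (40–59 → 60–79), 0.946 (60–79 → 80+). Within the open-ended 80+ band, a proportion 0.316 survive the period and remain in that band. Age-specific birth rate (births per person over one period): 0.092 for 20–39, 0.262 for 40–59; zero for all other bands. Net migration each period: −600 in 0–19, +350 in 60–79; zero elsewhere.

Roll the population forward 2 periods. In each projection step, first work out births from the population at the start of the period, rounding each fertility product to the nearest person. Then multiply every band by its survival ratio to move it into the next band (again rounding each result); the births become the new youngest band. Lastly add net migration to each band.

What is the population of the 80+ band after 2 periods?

10926

(Groups numbered youngest = 1 to oldest = 5.)
Period 1:
Births: 11500 * 0.092 = 1058 ; 9800 * 0.262 = 2568 → 3626
Group 2: 2400 * 0.949 = 2278
Group 3: 11500 * 0.936 = 10764
Group 4: 9800 * 0.96 = 9408
Group 5: 3700 * 0.946 + 5900 * 0.316 = 3500 + 1864 = 5364
Net migration: Group 1 − 600 → 3026; Group 4 + 350 → 9758
→ [3026, 2278, 10764, 9758, 5364]
Period 2:
Births: 2278 * 0.092 = 210 ; 10764 * 0.262 = 2820 → 3030
Group 2: 3026 * 0.949 = 2872
Group 3: 2278 * 0.936 = 2132
Group 4: 10764 * 0.96 = 10333
Group 5: 9758 * 0.946 + 5364 * 0.316 = 9231 + 1695 = 10926
Net migration: Group 1 − 600 → 2430; Group 4 + 350 → 10683
→ [2430, 2872, 2132, 10683, 10926]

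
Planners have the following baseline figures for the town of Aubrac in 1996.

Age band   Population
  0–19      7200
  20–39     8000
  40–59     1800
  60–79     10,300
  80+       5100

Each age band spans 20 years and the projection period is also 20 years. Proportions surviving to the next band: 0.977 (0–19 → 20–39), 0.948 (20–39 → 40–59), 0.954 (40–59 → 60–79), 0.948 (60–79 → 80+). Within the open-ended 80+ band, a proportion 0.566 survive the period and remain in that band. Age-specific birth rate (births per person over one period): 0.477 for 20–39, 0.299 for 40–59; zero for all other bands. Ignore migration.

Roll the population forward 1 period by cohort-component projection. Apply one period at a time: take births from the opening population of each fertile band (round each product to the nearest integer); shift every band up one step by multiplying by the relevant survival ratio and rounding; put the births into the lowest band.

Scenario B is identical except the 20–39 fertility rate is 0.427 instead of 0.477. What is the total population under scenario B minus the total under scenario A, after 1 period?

Call the bands 1 to 5, youngest first.
— Period 1 —
Births: 8000 × 0.477 = 3816, 1800 × 0.299 = 538 → total 4354
Band 2: 7200 × 0.977 = 7034
Band 3: 8000 × 0.948 = 7584
Band 4: 1800 × 0.954 = 1717
Band 5: 10300 × 0.948 + 5100 × 0.566 = 9764 + 2887 = 12651
End of period: [4354, 7034, 7584, 1717, 12651]
Scenario A total after 1 period: 33340
Scenario B projection —
— Period 1 —
Births: 8000 × 0.427 = 3416, 1800 × 0.299 = 538 → total 3954
Band 2: 7200 × 0.977 = 7034
Band 3: 8000 × 0.948 = 7584
Band 4: 1800 × 0.954 = 1717
Band 5: 10300 × 0.948 + 5100 × 0.566 = 9764 + 2887 = 12651
End of period: [3954, 7034, 7584, 1717, 12651]
Scenario B total after 1 period: 32940
Difference B − A = 32940 − 33340 = -400

-400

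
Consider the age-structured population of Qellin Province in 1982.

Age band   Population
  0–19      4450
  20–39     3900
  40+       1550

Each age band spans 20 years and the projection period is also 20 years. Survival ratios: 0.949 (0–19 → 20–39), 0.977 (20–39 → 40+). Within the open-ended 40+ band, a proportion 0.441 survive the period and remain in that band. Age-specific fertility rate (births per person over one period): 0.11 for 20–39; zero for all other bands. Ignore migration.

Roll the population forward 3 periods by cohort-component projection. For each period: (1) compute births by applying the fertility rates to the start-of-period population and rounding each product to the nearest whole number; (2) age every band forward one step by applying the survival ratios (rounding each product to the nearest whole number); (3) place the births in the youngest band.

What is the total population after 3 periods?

(Bands numbered youngest = 1 to oldest = 3.)
[period 1]
Births: 3900 × 0.11 = 429
Band 2: 4450 × 0.949 = 4223
Band 3: 3900 × 0.977 + 1550 × 0.441 = 3810 + 684 = 4494
Population now: 0–19=429, 20–39=4223, 40+=4494
[period 2]
Births: 4223 × 0.11 = 465
Band 2: 429 × 0.949 = 407
Band 3: 4223 × 0.977 + 4494 × 0.441 = 4126 + 1982 = 6108
Population now: 0–19=465, 20–39=407, 40+=6108
[period 3]
Births: 407 × 0.11 = 45
Band 2: 465 × 0.949 = 441
Band 3: 407 × 0.977 + 6108 × 0.441 = 398 + 2694 = 3092
Population now: 0–19=45, 20–39=441, 40+=3092
Total after period 3: 45 + 441 + 3092 = 3578

3578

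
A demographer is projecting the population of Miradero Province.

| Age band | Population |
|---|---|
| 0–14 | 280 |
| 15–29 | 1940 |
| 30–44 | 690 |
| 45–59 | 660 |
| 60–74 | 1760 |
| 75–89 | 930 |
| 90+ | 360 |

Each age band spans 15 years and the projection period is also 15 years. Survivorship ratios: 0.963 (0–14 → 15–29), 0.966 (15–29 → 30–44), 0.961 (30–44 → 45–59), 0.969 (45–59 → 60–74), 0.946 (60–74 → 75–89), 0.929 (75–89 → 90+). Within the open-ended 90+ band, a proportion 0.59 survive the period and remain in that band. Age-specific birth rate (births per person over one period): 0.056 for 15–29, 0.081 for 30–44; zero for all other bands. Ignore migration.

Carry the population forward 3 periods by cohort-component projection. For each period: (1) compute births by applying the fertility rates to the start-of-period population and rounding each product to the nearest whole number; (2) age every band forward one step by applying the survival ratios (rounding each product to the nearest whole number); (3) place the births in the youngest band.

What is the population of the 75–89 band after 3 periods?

607

(Groups numbered youngest = 1 to oldest = 7.)
Period 1.
Births: 1940 × 0.056 = 109, 690 × 0.081 = 56 ⇒ total 165
Group 2: 280 × 0.963 = 270
Group 3: 1940 × 0.966 = 1874
Group 4: 690 × 0.961 = 663
Group 5: 660 × 0.969 = 640
Group 6: 1760 × 0.946 = 1665
Group 7: 930 × 0.929 + 360 × 0.59 = 864 + 212 = 1076
Giving 165 / 270 / 1874 / 663 / 640 / 1665 / 1076.
Period 2.
Births: 270 × 0.056 = 15, 1874 × 0.081 = 152 ⇒ total 167
Group 2: 165 × 0.963 = 159
Group 3: 270 × 0.966 = 261
Group 4: 1874 × 0.961 = 1801
Group 5: 663 × 0.969 = 642
Group 6: 640 × 0.946 = 605
Group 7: 1665 × 0.929 + 1076 × 0.59 = 1547 + 635 = 2182
Giving 167 / 159 / 261 / 1801 / 642 / 605 / 2182.
Period 3.
Births: 159 × 0.056 = 9, 261 × 0.081 = 21 ⇒ total 30
Group 2: 167 × 0.963 = 161
Group 3: 159 × 0.966 = 154
Group 4: 261 × 0.961 = 251
Group 5: 1801 × 0.969 = 1745
Group 6: 642 × 0.946 = 607
Group 7: 605 × 0.929 + 2182 × 0.59 = 562 + 1287 = 1849
Giving 30 / 161 / 154 / 251 / 1745 / 607 / 1849.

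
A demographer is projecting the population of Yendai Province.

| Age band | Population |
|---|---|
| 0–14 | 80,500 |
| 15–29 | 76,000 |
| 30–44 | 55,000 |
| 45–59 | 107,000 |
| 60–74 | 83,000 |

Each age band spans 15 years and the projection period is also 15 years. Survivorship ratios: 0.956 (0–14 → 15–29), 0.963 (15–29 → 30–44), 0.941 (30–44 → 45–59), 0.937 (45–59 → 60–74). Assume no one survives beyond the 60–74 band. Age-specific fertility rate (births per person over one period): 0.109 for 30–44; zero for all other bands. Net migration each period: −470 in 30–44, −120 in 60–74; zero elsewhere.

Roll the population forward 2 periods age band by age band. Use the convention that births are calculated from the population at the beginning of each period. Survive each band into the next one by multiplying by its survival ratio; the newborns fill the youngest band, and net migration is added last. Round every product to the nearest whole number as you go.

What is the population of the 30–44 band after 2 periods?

(Groups numbered youngest = 1 to oldest = 5.)
[period 1]
Births: 55000 * 0.109 = 5995
Group 2: 80500 * 0.956 = 76958
Group 3: 76000 * 0.963 = 73188
Group 4: 55000 * 0.941 = 51755
Group 5: 107000 * 0.937 = 100259
Net migration: Group 3 − 470 → 72718; Group 5 − 120 → 100139
Population now: 0–14=5995, 15–29=76958, 30–44=72718, 45–59=51755, 60–74=100139
[period 2]
Births: 72718 * 0.109 = 7926
Group 2: 5995 * 0.956 = 5731
Group 3: 76958 * 0.963 = 74111
Group 4: 72718 * 0.941 = 68428
Group 5: 51755 * 0.937 = 48494
Net migration: Group 3 − 470 → 73641; Group 5 − 120 → 48374
Population now: 0–14=7926, 15–29=5731, 30–44=73641, 45–59=68428, 60–74=48374

73641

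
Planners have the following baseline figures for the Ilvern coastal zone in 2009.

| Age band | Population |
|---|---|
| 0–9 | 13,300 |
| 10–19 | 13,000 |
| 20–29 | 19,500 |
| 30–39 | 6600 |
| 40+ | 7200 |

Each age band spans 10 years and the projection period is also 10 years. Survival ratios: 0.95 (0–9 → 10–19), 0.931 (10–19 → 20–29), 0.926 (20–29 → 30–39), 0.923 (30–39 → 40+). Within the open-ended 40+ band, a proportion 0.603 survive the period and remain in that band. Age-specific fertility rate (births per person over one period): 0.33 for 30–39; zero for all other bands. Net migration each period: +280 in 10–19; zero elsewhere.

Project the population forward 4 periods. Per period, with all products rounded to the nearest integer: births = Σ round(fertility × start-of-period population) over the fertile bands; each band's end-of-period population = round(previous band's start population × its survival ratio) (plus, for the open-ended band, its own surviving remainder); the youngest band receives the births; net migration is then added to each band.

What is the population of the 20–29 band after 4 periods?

— Period 1 —
Births: 6600 × 0.33 = 2178
10–19: 13300 × 0.95 = 12635
20–29: 13000 × 0.931 = 12103
30–39: 19500 × 0.926 = 18057
40+: 6600 × 0.923 + 7200 × 0.603 = 6092 + 4342 = 10434
Net migration: 10–19 + 280 → 12915
→ [2178, 12915, 12103, 18057, 10434]
— Period 2 —
Births: 18057 × 0.33 = 5959
10–19: 2178 × 0.95 = 2069
20–29: 12915 × 0.931 = 12024
30–39: 12103 × 0.926 = 11207
40+: 18057 × 0.923 + 10434 × 0.603 = 16667 + 6292 = 22959
Net migration: 10–19 + 280 → 2349
→ [5959, 2349, 12024, 11207, 22959]
— Period 3 —
Births: 11207 × 0.33 = 3698
10–19: 5959 × 0.95 = 5661
20–29: 2349 × 0.931 = 2187
30–39: 12024 × 0.926 = 11134
40+: 11207 × 0.923 + 22959 × 0.603 = 10344 + 13844 = 24188
Net migration: 10–19 + 280 → 5941
→ [3698, 5941, 2187, 11134, 24188]
— Period 4 —
Births: 11134 × 0.33 = 3674
10–19: 3698 × 0.95 = 3513
20–29: 5941 × 0.931 = 5531
30–39: 2187 × 0.926 = 2025
40+: 11134 × 0.923 + 24188 × 0.603 = 10277 + 14585 = 24862
Net migration: 10–19 + 280 → 3793
→ [3674, 3793, 5531, 2025, 24862]

5531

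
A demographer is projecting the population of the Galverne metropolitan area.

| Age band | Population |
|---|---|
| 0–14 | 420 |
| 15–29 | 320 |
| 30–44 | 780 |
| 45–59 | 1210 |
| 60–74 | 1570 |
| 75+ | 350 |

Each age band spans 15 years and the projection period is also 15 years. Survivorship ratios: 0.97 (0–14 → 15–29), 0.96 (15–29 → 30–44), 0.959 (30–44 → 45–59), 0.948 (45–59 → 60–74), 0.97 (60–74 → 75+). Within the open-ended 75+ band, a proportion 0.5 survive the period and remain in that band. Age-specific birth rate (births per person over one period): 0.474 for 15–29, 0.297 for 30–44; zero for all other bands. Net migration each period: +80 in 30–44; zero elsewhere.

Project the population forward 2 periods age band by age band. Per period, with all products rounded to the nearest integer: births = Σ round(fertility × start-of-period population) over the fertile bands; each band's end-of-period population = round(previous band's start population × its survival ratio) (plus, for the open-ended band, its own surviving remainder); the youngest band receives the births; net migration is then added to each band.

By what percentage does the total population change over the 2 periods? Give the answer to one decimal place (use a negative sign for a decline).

-9.8

— Period 1 —
Births: 320 * 0.474 = 152  |  780 * 0.297 = 232 — total 384
15–29: 420 * 0.97 = 407
30–44: 320 * 0.96 = 307
45–59: 780 * 0.959 = 748
60–74: 1210 * 0.948 = 1147
75+: 1570 * 0.97 + 350 * 0.5 = 1523 + 175 = 1698
Net migration: 30–44 + 80 → 387
→ [384, 407, 387, 748, 1147, 1698]
— Period 2 —
Births: 407 * 0.474 = 193  |  387 * 0.297 = 115 — total 308
15–29: 384 * 0.97 = 372
30–44: 407 * 0.96 = 391
45–59: 387 * 0.959 = 371
60–74: 748 * 0.948 = 709
75+: 1147 * 0.97 + 1698 * 0.5 = 1113 + 849 = 1962
Net migration: 30–44 + 80 → 471
→ [308, 372, 471, 371, 709, 1962]
Total: 4650 → 4193; change = -457; percentage change = -9.8%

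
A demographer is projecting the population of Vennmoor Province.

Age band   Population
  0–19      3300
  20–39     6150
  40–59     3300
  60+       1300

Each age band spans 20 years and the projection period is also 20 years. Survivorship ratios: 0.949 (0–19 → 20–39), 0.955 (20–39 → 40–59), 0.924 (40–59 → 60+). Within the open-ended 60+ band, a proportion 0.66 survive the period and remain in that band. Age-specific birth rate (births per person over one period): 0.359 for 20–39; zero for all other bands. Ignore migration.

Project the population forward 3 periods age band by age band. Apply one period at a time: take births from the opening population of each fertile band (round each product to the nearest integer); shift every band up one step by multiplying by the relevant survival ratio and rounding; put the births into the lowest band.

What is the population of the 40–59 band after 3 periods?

Let group 1 be 0–19 through group 4 = 60+.
Period 1:
Births: 6150 × 0.359 = 2208
Group 2: 3300 × 0.949 = 3132
Group 3: 6150 × 0.955 = 5873
Group 4: 3300 × 0.924 + 1300 × 0.66 = 3049 + 858 = 3907
End of period: [2208, 3132, 5873, 3907]
Period 2:
Births: 3132 × 0.359 = 1124
Group 2: 2208 × 0.949 = 2095
Group 3: 3132 × 0.955 = 2991
Group 4: 5873 × 0.924 + 3907 × 0.66 = 5427 + 2579 = 8006
End of period: [1124, 2095, 2991, 8006]
Period 3:
Births: 2095 × 0.359 = 752
Group 2: 1124 × 0.949 = 1067
Group 3: 2095 × 0.955 = 2001
Group 4: 2991 × 0.924 + 8006 × 0.66 = 2764 + 5284 = 8048
End of period: [752, 1067, 2001, 8048]

2001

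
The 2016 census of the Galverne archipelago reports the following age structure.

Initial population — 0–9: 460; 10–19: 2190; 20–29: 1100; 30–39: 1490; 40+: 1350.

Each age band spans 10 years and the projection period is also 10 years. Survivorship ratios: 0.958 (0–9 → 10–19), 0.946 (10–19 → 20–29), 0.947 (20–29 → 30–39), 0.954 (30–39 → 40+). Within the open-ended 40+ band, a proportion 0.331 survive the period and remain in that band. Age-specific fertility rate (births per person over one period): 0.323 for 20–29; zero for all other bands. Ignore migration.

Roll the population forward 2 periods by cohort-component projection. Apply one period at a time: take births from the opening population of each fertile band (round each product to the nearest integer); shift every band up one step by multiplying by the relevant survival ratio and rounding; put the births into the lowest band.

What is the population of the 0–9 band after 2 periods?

[period 1]
Births: 1100 × 0.323 = 355
10–19: 460 × 0.958 = 441
20–29: 2190 × 0.946 = 2072
30–39: 1100 × 0.947 = 1042
40+: 1490 × 0.954 + 1350 × 0.331 = 1421 + 447 = 1868
Giving 355 / 441 / 2072 / 1042 / 1868.
[period 2]
Births: 2072 × 0.323 = 669
10–19: 355 × 0.958 = 340
20–29: 441 × 0.946 = 417
30–39: 2072 × 0.947 = 1962
40+: 1042 × 0.954 + 1868 × 0.331 = 994 + 618 = 1612
Giving 669 / 340 / 417 / 1962 / 1612.

669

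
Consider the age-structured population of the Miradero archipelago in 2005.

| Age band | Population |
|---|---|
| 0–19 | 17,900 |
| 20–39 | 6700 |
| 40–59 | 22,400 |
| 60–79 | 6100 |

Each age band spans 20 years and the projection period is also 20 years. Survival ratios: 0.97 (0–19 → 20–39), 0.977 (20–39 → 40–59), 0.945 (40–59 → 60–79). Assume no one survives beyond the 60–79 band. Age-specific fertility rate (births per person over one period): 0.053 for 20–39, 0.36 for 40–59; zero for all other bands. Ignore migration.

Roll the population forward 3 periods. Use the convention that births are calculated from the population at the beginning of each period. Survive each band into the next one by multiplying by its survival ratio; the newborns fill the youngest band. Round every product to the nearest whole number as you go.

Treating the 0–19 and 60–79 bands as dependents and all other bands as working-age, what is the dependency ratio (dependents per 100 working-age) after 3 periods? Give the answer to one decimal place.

[period 1]
Births: 6700 × 0.053 = 355 ; 22400 × 0.36 = 8064 → total 8419
20–39: 17900 × 0.97 = 17363
40–59: 6700 × 0.977 = 6546
60–79: 22400 × 0.945 = 21168
Population now: 0–19=8419, 20–39=17363, 40–59=6546, 60–79=21168
[period 2]
Births: 17363 × 0.053 = 920 ; 6546 × 0.36 = 2357 → total 3277
20–39: 8419 × 0.97 = 8166
40–59: 17363 × 0.977 = 16964
60–79: 6546 × 0.945 = 6186
Population now: 0–19=3277, 20–39=8166, 40–59=16964, 60–79=6186
[period 3]
Births: 8166 × 0.053 = 433 ; 16964 × 0.36 = 6107 → total 6540
20–39: 3277 × 0.97 = 3179
40–59: 8166 × 0.977 = 7978
60–79: 16964 × 0.945 = 16031
Population now: 0–19=6540, 20–39=3179, 40–59=7978, 60–79=16031
Dependents (band 0–19 + band 60–79) = 6540 + 16031 = 22571; working-age = 11157; ratio = 22571/11157 × 100 = 202.3

202.3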